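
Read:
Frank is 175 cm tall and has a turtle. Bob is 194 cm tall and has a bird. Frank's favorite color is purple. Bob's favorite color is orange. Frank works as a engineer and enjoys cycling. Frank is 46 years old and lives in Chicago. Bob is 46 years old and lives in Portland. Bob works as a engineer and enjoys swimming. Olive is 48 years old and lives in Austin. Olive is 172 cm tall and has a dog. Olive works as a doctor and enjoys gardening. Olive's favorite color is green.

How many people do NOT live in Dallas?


Not in Dallas: 3

3


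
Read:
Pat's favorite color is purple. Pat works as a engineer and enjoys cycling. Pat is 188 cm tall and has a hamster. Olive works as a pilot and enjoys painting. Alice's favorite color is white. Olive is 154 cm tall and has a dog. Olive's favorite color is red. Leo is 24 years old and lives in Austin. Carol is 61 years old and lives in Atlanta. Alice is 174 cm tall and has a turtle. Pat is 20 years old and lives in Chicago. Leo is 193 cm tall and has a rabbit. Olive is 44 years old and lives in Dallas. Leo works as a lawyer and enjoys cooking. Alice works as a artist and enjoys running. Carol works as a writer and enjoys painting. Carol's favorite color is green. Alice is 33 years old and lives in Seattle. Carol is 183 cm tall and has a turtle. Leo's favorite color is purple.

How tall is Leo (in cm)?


Leo is 193 cm tall

193


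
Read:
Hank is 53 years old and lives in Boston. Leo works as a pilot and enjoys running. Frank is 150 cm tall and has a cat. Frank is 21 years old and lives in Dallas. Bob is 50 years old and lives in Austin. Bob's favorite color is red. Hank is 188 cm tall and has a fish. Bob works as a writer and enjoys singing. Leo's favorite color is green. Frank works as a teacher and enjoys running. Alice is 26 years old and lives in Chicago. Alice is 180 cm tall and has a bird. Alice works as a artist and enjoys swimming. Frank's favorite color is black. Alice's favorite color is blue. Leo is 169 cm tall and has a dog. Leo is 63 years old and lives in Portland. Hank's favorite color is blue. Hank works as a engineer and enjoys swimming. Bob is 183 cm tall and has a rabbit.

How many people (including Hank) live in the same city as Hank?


Hank lives in Boston. Count = 1

1


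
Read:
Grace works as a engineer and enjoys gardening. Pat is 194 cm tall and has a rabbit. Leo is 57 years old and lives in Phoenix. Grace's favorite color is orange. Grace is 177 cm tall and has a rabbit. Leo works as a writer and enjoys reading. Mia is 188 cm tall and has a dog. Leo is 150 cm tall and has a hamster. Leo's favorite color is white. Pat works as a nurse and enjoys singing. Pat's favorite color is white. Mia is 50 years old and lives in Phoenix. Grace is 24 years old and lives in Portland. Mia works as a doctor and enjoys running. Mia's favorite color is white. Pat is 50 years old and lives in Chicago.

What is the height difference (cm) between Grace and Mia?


|177 - 188| = 11

11


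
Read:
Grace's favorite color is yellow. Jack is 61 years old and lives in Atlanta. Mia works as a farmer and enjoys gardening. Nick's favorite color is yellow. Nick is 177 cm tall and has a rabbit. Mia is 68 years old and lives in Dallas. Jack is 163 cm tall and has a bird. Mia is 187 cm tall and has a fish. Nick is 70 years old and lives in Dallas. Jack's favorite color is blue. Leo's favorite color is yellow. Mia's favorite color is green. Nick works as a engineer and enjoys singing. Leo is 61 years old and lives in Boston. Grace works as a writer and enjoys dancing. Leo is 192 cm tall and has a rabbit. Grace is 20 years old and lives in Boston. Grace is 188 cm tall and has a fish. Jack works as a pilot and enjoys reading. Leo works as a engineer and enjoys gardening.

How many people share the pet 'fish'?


Count: 2

2


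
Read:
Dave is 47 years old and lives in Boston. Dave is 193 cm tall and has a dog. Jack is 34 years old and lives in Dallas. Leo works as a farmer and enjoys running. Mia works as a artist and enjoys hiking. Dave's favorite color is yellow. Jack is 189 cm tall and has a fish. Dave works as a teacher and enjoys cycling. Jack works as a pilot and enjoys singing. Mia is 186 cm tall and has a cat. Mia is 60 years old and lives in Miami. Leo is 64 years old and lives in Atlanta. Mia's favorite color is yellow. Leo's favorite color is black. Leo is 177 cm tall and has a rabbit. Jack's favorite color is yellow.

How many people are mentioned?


People: Dave, Leo, Jack, Mia. Count = 4

4


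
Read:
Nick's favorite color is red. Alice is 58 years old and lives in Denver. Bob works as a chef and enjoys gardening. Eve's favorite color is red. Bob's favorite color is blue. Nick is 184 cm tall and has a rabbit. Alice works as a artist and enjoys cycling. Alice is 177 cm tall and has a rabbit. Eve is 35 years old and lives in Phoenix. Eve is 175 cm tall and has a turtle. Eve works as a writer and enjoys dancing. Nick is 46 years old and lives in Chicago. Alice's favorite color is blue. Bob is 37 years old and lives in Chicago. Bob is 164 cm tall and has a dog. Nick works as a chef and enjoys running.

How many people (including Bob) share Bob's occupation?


Bob is a chef. Count = 2

2


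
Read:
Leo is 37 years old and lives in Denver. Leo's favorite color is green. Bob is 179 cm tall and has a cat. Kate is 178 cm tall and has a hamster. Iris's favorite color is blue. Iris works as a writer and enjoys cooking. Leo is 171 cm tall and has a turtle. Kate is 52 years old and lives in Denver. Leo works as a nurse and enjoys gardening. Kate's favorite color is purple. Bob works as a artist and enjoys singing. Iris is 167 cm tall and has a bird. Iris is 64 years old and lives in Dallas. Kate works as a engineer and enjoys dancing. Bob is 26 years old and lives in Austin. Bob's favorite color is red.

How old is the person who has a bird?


Person with bird is Iris, age 64

64


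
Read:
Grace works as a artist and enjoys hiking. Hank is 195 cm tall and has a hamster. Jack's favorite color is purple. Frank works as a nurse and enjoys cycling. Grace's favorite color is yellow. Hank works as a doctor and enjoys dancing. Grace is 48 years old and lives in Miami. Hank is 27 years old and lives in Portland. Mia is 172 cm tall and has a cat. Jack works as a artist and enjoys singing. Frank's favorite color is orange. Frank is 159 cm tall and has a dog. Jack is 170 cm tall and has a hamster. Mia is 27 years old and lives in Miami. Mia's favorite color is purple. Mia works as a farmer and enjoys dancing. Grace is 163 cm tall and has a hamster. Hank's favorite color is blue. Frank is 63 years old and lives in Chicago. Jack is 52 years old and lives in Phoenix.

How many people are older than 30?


Filter: 3

3


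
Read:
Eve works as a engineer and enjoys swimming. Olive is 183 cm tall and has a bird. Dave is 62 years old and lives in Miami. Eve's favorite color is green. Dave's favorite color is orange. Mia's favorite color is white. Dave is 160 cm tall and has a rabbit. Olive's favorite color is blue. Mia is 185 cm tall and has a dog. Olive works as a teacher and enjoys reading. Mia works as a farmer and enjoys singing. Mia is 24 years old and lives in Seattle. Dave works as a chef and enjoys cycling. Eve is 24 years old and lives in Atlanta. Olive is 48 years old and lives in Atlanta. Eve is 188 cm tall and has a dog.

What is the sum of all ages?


48+62+24+24 = 158

158


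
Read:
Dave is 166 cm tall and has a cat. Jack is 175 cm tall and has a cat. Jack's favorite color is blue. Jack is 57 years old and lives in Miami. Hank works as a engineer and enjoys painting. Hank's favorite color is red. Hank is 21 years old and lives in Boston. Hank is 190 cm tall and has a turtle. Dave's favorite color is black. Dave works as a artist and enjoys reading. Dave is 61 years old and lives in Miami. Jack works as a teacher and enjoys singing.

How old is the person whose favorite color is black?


Person with favorite color=black is Dave, age 61

61


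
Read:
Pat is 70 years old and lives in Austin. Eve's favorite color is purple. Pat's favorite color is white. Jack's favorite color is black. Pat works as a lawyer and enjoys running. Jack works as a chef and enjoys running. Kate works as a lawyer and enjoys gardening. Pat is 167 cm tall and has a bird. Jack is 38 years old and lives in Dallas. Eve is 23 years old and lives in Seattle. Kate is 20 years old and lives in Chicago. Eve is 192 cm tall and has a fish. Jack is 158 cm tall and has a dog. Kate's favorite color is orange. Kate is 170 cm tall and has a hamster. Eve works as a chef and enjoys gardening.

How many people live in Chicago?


Count in Chicago: 1

1


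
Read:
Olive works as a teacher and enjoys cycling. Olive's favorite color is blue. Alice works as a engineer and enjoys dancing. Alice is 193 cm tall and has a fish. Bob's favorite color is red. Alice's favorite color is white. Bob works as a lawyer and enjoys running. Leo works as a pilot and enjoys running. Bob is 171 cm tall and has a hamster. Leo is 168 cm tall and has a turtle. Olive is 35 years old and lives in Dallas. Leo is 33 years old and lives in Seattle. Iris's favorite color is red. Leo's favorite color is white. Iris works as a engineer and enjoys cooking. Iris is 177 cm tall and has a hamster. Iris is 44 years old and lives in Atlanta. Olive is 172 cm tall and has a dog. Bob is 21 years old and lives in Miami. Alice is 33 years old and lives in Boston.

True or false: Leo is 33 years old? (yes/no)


Leo is actually 33. yes

yes


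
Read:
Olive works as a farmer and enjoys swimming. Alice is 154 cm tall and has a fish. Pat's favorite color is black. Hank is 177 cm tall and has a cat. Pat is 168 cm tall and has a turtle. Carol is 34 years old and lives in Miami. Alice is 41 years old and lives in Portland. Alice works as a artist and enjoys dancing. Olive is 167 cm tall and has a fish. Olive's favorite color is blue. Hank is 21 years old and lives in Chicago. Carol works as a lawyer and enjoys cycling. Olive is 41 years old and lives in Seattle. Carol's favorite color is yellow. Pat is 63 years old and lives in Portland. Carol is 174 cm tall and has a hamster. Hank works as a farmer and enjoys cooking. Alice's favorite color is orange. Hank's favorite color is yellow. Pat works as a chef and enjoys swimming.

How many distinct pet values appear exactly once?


Unique pet values: 3

3


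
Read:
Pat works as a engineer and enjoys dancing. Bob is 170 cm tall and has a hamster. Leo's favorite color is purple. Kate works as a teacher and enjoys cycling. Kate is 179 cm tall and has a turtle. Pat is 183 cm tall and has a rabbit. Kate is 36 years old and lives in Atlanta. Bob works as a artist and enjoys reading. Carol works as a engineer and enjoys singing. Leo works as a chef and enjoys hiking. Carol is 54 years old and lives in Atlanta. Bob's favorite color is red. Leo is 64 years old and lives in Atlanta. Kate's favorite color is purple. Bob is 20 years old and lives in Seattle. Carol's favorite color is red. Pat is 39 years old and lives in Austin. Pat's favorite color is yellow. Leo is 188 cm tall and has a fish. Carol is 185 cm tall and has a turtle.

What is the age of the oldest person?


Oldest: Leo at 64

64


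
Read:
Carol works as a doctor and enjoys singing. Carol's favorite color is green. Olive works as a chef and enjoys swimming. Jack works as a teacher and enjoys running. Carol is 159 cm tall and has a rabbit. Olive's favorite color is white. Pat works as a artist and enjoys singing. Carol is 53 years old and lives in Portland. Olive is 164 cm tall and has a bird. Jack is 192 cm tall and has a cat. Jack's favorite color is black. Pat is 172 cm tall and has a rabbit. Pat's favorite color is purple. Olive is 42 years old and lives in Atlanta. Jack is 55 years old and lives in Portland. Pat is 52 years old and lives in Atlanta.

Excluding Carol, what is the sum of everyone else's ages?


Sum (excluding Carol): 149

149


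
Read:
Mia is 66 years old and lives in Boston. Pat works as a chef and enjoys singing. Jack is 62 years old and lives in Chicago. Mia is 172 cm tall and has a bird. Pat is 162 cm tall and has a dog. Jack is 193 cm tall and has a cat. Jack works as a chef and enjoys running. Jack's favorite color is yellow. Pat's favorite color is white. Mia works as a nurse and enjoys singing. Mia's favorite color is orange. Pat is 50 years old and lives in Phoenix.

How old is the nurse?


The nurse is Mia, age 66

66


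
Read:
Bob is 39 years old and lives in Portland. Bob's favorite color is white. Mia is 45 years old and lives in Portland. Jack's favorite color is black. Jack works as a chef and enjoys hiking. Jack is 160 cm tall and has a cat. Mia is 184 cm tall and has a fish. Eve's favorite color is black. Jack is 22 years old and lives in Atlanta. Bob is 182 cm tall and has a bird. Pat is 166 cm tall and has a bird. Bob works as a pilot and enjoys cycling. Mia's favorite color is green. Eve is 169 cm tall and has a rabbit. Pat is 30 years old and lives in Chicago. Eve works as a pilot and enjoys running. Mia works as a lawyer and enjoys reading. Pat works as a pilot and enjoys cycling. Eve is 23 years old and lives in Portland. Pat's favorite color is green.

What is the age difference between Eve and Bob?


|23 - 39| = 16

16


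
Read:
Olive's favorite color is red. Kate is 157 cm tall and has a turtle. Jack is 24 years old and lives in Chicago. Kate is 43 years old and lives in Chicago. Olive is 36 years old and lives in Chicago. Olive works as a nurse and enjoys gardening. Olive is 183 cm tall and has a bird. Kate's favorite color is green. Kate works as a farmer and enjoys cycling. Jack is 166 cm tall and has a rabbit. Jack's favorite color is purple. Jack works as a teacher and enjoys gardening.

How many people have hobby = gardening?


Count: 2

2


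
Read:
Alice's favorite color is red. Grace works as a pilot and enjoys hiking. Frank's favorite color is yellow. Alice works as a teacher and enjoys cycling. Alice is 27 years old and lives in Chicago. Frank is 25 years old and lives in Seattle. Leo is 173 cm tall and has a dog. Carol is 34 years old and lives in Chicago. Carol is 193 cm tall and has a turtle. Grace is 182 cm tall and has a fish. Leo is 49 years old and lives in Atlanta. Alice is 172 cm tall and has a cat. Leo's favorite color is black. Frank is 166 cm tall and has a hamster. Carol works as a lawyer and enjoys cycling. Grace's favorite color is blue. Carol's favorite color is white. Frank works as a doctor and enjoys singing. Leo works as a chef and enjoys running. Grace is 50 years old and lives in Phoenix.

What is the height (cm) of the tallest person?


Tallest: Carol at 193 cm

193


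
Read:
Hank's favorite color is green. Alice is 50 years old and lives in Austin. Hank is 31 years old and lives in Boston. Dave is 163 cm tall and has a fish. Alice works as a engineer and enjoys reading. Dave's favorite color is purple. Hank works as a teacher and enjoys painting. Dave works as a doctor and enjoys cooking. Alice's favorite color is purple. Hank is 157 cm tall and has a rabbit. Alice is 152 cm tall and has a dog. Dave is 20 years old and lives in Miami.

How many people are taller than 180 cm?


Taller than 180: 0

0


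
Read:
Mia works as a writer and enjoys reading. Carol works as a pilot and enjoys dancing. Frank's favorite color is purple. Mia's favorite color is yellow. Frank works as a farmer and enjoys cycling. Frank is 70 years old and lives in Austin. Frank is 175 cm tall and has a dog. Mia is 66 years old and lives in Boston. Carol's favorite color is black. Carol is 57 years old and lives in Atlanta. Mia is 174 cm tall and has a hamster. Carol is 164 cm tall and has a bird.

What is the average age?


Sum=193, n=3, avg=64.33

64.33


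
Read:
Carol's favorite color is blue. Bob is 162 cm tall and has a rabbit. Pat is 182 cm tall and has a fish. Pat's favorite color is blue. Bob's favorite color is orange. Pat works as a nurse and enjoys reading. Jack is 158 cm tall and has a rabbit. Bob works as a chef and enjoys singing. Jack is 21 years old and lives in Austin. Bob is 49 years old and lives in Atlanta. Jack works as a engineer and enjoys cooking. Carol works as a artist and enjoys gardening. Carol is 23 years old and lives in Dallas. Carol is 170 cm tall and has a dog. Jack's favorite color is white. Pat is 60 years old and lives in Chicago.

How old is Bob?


Bob is 49 years old

49


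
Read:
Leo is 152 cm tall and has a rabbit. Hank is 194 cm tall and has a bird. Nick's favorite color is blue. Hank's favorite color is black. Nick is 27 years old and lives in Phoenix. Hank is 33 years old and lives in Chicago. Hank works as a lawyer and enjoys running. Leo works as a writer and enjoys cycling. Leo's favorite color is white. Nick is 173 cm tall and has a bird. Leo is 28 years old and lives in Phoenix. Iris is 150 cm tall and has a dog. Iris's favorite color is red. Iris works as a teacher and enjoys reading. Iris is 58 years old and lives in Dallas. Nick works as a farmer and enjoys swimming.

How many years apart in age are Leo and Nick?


28 vs 27, diff = 1

1


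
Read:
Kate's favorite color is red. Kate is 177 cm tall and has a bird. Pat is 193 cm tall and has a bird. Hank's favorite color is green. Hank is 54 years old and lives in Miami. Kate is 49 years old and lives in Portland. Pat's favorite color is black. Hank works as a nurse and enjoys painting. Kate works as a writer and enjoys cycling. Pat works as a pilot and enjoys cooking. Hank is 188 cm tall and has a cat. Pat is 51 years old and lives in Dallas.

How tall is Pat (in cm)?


Pat is 193 cm tall

193


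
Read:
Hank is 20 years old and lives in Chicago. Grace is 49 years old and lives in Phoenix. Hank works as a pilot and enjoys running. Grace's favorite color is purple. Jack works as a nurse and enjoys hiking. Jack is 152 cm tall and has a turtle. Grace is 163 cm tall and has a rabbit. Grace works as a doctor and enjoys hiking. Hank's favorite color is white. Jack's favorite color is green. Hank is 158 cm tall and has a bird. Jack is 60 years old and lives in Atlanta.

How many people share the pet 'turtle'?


Count: 1

1


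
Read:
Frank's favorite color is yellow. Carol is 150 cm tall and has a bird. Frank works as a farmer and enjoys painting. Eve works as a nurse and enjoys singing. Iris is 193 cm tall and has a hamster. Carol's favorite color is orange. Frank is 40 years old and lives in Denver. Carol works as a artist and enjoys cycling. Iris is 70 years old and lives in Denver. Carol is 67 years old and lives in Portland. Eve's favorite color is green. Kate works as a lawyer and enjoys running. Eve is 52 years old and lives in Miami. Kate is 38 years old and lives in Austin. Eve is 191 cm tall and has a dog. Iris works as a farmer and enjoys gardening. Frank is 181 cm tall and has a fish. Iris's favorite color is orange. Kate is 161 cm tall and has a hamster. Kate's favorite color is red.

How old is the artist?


The artist is Carol, age 67

67


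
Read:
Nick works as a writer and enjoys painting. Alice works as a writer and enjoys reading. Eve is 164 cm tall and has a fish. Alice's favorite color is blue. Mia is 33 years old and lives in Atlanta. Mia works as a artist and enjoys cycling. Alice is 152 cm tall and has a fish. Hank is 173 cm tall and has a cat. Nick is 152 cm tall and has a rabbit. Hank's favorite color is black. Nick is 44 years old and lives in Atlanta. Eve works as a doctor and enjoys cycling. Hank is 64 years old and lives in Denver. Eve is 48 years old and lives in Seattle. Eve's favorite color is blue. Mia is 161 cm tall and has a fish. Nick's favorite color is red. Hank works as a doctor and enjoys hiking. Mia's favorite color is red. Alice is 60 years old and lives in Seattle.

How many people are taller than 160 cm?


Taller than 160: 3

3


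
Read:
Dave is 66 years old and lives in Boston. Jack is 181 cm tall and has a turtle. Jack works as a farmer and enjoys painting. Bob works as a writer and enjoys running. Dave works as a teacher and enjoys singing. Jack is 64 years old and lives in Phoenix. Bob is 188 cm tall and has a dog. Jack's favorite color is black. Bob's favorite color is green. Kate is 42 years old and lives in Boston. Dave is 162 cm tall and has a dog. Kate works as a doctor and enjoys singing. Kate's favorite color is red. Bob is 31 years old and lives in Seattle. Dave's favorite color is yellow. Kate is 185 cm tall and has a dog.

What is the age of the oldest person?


Oldest: Dave at 66

66


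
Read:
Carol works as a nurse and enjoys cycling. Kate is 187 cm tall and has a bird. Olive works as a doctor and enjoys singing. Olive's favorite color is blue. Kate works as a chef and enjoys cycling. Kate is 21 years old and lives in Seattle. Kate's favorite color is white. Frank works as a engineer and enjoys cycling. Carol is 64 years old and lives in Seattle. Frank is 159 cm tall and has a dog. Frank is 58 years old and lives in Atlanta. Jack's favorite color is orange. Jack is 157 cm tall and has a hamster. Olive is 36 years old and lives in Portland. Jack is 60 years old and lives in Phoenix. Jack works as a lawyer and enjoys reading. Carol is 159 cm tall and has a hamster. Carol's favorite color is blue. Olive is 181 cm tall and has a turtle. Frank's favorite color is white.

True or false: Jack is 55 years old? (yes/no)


Jack is actually 60. no

no


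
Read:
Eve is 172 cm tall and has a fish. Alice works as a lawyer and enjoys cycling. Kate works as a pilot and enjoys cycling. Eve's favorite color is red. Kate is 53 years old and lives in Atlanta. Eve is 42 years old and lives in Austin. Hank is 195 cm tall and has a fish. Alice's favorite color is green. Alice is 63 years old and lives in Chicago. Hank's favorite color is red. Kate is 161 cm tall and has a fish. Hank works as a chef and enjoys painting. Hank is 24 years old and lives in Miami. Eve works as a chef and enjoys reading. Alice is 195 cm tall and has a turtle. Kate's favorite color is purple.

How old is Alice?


Alice is 63 years old

63


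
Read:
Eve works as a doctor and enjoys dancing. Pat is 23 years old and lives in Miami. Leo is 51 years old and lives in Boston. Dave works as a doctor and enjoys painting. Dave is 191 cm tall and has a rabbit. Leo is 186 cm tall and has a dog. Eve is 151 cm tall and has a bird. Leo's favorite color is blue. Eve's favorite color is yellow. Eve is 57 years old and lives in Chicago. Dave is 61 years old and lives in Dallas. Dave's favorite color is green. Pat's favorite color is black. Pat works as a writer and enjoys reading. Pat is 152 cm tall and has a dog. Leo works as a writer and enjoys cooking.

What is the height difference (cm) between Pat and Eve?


|152 - 151| = 1

1


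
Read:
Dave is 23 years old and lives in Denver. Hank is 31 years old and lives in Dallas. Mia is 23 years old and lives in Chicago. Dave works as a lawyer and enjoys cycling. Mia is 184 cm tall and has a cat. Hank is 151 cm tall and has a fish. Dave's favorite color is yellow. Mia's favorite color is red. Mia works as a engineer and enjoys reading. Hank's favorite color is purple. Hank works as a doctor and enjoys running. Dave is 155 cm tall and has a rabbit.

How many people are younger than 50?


Filter: 3

3


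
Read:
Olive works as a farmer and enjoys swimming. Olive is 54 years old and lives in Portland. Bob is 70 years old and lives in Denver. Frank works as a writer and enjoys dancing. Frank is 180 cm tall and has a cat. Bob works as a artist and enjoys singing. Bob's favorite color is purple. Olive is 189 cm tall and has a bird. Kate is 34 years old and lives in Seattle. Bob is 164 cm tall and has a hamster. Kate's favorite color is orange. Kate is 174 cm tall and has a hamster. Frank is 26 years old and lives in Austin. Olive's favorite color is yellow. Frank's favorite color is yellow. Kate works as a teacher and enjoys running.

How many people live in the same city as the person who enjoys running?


Person with hobby running is Kate, city Seattle. Count = 1

1


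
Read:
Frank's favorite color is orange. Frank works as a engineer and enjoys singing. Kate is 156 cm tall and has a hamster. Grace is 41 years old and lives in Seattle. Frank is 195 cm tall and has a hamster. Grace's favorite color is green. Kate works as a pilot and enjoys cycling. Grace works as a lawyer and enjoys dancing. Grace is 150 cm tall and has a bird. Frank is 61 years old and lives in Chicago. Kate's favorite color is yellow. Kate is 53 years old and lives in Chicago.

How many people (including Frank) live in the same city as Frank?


Frank lives in Chicago. Count = 2

2


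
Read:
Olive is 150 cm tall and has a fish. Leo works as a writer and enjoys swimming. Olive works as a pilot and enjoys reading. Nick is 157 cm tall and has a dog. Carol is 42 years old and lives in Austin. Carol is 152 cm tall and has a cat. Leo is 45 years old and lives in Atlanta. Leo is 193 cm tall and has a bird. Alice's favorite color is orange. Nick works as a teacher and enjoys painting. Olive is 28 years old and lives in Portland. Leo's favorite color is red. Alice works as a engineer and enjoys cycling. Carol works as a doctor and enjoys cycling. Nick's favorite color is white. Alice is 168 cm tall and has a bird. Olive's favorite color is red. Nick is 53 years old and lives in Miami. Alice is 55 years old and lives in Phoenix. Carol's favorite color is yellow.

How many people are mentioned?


People: Alice, Olive, Carol, Leo, Nick. Count = 5

5


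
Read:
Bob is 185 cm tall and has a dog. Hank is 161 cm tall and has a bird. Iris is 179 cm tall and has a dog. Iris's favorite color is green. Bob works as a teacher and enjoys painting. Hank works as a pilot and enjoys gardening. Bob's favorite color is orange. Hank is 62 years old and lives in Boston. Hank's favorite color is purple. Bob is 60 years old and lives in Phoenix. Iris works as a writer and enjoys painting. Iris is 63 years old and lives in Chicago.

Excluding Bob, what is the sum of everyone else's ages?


Sum (excluding Bob): 125

125


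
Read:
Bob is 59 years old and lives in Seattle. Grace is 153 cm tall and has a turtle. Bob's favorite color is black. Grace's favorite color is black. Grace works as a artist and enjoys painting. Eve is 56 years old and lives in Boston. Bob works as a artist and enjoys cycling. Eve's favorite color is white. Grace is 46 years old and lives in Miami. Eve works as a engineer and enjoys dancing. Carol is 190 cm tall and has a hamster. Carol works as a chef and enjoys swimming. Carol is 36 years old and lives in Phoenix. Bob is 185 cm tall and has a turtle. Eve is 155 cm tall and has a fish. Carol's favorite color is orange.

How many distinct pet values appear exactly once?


Unique pet values: 2

2


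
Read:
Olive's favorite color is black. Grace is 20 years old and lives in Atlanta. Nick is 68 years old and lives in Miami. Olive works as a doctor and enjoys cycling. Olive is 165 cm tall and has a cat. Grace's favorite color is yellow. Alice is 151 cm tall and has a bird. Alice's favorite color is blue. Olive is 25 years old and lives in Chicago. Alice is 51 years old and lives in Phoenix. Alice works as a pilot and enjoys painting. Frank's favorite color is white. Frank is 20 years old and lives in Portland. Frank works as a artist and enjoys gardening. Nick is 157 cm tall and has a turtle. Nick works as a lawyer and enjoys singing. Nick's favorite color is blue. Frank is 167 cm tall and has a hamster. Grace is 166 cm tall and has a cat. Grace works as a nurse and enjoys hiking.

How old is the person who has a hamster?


Person with hamster is Frank, age 20

20


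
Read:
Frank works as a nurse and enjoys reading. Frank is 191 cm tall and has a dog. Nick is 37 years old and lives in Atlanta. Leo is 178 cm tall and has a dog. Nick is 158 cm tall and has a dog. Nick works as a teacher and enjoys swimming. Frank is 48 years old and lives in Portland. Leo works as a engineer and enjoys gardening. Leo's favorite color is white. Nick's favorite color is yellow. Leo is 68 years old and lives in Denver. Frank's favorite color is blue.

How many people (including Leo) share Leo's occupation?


Leo is a engineer. Count = 1

1


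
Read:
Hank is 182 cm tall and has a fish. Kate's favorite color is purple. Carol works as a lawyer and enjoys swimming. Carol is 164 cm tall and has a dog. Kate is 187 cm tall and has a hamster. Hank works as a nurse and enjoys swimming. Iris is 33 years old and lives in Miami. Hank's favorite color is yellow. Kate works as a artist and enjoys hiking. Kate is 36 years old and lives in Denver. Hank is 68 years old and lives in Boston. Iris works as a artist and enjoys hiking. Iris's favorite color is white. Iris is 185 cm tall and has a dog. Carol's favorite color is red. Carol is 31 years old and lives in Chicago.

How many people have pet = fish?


Count: 1

1


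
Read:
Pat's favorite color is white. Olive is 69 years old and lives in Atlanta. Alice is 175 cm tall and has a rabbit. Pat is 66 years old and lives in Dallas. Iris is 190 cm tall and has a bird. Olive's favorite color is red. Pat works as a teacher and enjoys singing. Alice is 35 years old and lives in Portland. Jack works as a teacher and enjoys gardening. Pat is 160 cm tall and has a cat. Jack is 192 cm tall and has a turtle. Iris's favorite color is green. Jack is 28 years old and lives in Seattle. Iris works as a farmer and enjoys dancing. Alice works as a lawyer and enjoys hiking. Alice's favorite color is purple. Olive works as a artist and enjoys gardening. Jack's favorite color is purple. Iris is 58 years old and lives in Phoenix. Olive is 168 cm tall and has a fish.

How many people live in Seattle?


Count in Seattle: 1

1


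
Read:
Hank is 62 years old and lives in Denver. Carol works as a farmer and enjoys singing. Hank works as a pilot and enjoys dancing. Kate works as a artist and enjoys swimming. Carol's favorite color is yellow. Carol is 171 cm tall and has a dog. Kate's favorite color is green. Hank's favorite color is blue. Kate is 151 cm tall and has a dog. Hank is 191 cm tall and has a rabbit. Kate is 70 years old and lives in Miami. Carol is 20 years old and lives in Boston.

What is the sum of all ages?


70+20+62 = 152

152


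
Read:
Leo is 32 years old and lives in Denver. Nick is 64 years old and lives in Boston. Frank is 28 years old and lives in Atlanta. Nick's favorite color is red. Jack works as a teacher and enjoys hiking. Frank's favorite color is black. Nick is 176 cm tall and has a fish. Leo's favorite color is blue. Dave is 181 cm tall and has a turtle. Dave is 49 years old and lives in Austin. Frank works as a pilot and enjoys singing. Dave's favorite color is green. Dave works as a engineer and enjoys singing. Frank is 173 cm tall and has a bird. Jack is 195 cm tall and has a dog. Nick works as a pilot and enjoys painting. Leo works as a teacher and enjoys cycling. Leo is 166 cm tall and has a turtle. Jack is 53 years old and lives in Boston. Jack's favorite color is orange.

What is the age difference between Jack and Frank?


|53 - 28| = 25

25


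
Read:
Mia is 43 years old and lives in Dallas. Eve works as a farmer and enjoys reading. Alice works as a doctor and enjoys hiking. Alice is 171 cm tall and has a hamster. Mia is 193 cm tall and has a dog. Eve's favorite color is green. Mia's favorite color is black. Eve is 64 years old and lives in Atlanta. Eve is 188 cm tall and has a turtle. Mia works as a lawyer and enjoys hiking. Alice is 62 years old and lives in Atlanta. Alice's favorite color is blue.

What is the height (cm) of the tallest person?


Tallest: Mia at 193 cm

193


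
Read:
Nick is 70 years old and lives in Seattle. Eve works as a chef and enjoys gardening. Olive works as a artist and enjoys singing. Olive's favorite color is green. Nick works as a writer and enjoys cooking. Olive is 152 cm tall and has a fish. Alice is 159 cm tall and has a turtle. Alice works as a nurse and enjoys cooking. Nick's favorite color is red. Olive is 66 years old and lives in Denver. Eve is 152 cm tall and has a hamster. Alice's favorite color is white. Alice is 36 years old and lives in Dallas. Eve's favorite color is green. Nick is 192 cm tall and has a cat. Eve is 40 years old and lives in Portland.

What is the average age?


Sum=212, n=4, avg=53

53


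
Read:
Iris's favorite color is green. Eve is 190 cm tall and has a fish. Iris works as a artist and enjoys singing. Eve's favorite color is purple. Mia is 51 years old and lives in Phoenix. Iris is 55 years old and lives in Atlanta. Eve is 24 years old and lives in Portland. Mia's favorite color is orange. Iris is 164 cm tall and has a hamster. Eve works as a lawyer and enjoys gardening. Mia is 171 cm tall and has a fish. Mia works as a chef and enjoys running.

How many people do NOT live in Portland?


Not in Portland: 2

2


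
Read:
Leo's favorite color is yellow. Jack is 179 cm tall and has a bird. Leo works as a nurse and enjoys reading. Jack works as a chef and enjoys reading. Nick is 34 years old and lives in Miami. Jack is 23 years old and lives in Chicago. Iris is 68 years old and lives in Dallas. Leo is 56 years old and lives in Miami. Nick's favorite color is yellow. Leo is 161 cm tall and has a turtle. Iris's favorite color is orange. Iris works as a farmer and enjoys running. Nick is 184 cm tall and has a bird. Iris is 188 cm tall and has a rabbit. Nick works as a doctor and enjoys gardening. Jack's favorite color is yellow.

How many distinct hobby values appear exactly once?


Unique hobby values: 2

2


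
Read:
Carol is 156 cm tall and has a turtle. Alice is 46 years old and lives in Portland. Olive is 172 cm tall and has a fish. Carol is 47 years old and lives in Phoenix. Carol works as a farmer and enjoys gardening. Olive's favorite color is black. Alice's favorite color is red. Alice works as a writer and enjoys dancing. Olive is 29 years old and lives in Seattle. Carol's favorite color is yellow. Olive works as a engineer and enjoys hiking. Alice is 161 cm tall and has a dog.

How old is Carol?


Carol is 47 years old

47


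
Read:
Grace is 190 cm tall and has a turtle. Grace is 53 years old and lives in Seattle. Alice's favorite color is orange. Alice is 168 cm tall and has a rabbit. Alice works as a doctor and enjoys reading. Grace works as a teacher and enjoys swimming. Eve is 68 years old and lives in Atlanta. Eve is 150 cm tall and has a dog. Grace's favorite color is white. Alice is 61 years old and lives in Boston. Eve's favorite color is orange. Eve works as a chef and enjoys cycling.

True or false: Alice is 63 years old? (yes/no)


Alice is actually 61. no

no


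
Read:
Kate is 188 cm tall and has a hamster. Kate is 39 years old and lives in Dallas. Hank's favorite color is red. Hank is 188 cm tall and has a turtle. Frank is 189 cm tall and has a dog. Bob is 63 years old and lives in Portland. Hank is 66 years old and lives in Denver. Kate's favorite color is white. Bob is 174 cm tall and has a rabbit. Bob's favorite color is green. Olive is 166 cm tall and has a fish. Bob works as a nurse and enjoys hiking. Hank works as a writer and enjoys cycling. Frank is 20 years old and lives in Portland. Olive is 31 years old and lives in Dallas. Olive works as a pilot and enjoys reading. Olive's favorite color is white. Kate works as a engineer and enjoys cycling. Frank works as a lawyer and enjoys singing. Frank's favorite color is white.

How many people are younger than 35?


Filter: 2

2


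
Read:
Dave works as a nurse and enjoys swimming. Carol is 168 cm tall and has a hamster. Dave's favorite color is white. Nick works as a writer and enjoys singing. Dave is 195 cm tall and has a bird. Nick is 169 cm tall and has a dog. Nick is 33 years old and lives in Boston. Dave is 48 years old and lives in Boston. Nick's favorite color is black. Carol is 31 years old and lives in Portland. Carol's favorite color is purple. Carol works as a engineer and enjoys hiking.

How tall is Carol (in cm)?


Carol is 168 cm tall

168


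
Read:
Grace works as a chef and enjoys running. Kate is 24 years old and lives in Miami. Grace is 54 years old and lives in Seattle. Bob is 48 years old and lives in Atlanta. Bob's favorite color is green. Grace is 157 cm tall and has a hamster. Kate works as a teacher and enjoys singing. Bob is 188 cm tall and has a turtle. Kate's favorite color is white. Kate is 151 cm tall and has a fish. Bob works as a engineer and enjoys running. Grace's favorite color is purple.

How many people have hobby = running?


Count: 2

2


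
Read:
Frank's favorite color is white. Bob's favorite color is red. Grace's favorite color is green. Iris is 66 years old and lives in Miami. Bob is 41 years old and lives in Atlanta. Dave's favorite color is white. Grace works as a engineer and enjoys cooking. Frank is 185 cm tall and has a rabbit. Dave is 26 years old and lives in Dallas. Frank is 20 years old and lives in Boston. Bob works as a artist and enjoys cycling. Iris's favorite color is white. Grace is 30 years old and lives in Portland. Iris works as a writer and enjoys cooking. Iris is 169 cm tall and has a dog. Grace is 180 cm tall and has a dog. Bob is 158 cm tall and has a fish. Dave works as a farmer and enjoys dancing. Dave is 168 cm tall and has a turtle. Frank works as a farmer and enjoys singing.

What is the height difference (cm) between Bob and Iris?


|158 - 169| = 11

11


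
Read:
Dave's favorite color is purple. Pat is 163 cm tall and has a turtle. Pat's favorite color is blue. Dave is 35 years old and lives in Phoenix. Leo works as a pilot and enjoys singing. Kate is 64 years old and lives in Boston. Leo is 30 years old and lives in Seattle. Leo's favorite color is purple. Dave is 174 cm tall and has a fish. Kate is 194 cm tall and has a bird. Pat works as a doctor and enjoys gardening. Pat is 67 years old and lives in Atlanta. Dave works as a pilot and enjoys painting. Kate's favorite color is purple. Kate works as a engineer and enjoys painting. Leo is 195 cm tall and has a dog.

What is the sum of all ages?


67+35+64+30 = 196

196


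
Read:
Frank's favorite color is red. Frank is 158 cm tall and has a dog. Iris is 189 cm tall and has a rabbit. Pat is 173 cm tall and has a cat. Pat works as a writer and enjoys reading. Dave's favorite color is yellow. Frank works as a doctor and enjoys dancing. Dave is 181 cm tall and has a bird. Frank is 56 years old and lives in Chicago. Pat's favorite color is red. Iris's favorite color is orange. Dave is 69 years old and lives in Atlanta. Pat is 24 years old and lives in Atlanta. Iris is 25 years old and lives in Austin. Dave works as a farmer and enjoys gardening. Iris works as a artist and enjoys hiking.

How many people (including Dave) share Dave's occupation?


Dave is a farmer. Count = 1

1


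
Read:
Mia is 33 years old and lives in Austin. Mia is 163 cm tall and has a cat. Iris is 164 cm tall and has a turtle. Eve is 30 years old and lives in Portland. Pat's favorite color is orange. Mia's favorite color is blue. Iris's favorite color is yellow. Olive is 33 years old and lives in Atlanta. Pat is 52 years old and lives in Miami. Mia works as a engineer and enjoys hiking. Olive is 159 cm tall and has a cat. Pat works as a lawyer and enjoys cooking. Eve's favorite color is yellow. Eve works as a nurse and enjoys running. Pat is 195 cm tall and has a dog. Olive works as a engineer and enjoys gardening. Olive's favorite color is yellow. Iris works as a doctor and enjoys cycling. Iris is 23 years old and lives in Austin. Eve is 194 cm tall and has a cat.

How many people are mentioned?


People: Eve, Mia, Pat, Iris, Olive. Count = 5

5


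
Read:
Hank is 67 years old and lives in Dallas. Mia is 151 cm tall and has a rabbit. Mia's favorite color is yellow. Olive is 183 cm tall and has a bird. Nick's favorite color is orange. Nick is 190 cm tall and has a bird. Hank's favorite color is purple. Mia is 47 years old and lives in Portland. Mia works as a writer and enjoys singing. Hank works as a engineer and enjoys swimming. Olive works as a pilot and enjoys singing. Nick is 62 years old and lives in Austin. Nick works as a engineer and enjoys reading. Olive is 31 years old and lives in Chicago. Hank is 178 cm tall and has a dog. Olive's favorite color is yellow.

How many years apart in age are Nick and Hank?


62 vs 67, diff = 5

5
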